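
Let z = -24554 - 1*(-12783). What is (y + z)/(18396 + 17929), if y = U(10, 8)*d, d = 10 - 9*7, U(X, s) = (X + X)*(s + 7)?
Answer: -27671/36325 ≈ -0.76176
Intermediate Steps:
z = -11771 (z = -24554 + 12783 = -11771)
U(X, s) = 2*X*(7 + s) (U(X, s) = (2*X)*(7 + s) = 2*X*(7 + s))
d = -53 (d = 10 - 63 = -53)
y = -15900 (y = (2*10*(7 + 8))*(-53) = (2*10*15)*(-53) = 300*(-53) = -15900)
(y + z)/(18396 + 17929) = (-15900 - 11771)/(18396 + 17929) = -27671/36325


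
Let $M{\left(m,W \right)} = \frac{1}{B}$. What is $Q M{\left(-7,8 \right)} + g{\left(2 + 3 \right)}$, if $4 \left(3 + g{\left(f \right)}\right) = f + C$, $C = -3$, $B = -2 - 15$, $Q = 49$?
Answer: $- \frac{183}{34} \approx -5.3824$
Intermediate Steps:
$B = -17$ ($B = -2 - 15 = -17$)
$M{\left(m,W \right)} = - \frac{1}{17}$ ($M{\left(m,W \right)} = \frac{1}{-17} = - \frac{1}{17}$)
$g{\left(f \right)} = - \frac{15}{4} + \frac{f}{4}$ ($g{\left(f \right)} = -3 + \frac{f - 3}{4} = -3 + \frac{-3 + f}{4} = -3 + \left(- \frac{3}{4} + \frac{f}{4}\right) = - \frac{15}{4} + \frac{f}{4}$)
$Q M{\left(-7,8 \right)} + g{\left(2 + 3 \right)} = 49 \left(- \frac{1}{17}\right) - \left(\frac{15}{4} - \frac{2 + 3}{4}\right) = - \frac{49}{17} + \left(- \frac{15}{4} + \frac{1}{4} \cdot 5\right) = - \frac{49}{17} + \left(- \frac{15}{4} + \frac{5}{4}\right) = - \frac{49}{17} - \frac{5}{2} = - \frac{183}{34}$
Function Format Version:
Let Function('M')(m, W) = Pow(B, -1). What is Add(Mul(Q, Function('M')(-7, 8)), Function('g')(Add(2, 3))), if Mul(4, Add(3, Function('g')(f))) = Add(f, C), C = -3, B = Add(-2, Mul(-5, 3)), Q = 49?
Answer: Rational(-183, 34) ≈ -5.3824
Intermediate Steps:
B = -17 (B = Add(-2, -15) = -17)
Function('M')(m, W) = Rational(-1, 17) (Function('M')(m, W) = Pow(-17, -1) = Rational(-1, 17))
Function('g')(f) = Add(Rational(-15, 4), Mul(Rational(1, 4), f)) (Function('g')(f) = Add(-3, Mul(Rational(1, 4), Add(f, -3))) = Add(-3, Mul(Rational(1, 4), Add(-3, f))) = Add(-3, Add(Rational(-3, 4), Mul(Rational(1, 4), f))) = Add(Rational(-15, 4), Mul(Rational(1, 4), f)))
Add(Mul(Q, Function('M')(-7, 8)), Function('g')(Add(2, 3))) = Add(Mul(49, Rational(-1, 17)), Add(Rational(-15, 4), Mul(Rational(1, 4), Add(2, 3)))) = Add(Rational(-49, 17), Add(Rational(-15, 4), Mul(Rational(1, 4), 5))) = Add(Rational(-49, 17), Add(Rational(-15, 4), Rational(5, 4))) = Add(Rational(-49, 17), Rational(-5, 2)) = Rational(-183, 34)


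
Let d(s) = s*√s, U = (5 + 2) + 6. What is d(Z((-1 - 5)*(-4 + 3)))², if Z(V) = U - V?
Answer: 343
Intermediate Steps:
U = 13 (U = 7 + 6 = 13)
Z(V) = 13 - V
d(s) = s^(3/2)
d(Z((-1 - 5)*(-4 + 3)))² = ((13 - (-1 - 5)*(-4 + 3))^(3/2))² = ((13 - (-6)*(-1))^(3/2))² = ((13 - 1*6)^(3/2))² = ((13 - 6)^(3/2))² = (7^(3/2))² = (7*√7)² = 343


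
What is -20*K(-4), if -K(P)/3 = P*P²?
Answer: -3840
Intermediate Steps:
K(P) = -3*P³ (K(P) = -3*P*P² = -3*P³)
-20*K(-4) = -(-60)*(-4)³ = -(-60)*(-64) = -20*192 = -3840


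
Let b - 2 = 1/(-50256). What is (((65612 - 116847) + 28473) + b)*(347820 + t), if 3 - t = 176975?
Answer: -12213780018358/3141 ≈ -3.8885e+9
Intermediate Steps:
t = -176972 (t = 3 - 1*176975 = 3 - 176975 = -176972)
b = 100511/50256 (b = 2 + 1/(-50256) = 2 - 1/50256 = 100511/50256 ≈ 2.0000)
(((65612 - 116847) + 28473) + b)*(347820 + t) = (((65612 - 116847) + 28473) + 100511/50256)*(347820 - 176972) = ((-51235 + 28473) + 100511/50256)*170848 = (-22762 + 100511/50256)*170848 = -1143826561/50256*170848 = -12213780018358/3141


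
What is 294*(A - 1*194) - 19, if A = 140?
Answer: -15895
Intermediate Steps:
294*(A - 1*194) - 19 = 294*(140 - 1*194) - 19 = 294*(140 - 194) - 19 = 294*(-54) - 19 = -15876 - 19 = -15895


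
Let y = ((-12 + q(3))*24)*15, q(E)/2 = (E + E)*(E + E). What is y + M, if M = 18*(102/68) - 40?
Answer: 21587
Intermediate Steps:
q(E) = 8*E**2 (q(E) = 2*((E + E)*(E + E)) = 2*((2*E)*(2*E)) = 2*(4*E**2) = 8*E**2)
M = -13 (M = 18*(102*(1/68)) - 40 = 18*(3/2) - 40 = 27 - 40 = -13)
y = 21600 (y = ((-12 + 8*3**2)*24)*15 = ((-12 + 8*9)*24)*15 = ((-12 + 72)*24)*15 = (60*24)*15 = 1440*15 = 21600)
y + M = 21600 - 13 = 21587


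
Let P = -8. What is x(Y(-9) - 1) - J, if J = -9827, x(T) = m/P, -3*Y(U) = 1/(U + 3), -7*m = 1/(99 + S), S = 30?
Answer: 70990249/7224 ≈ 9827.0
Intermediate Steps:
m = -1/903 (m = -1/(7*(99 + 30)) = -⅐/129 = -⅐*1/129 = -1/903 ≈ -0.0011074)
Y(U) = -1/(3*(3 + U)) (Y(U) = -1/(3*(U + 3)) = -1/(3*(3 + U)))
x(T) = 1/7224 (x(T) = -1/903/(-8) = -1/903*(-⅛) = 1/7224)
x(Y(-9) - 1) - J = 1/7224 - 1*(-9827) = 1/7224 + 9827 = 70990249/7224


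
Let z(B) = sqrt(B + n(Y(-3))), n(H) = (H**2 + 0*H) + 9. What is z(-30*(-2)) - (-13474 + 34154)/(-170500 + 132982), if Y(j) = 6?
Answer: 10340/18759 + sqrt(105) ≈ 10.798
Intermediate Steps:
n(H) = 9 + H**2 (n(H) = (H**2 + 0) + 9 = H**2 + 9 = 9 + H**2)
z(B) = sqrt(45 + B) (z(B) = sqrt(B + (9 + 6**2)) = sqrt(B + (9 + 36)) = sqrt(B + 45) = sqrt(45 + B))
z(-30*(-2)) - (-13474 + 34154)/(-170500 + 132982) = sqrt(45 - 30*(-2)) - (-13474 + 34154)/(-170500 + 132982) = sqrt(45 + 60) - 20680/(-37518) = sqrt(105) - 20680*(-1)/37518 = sqrt(105) - 1*(-10340/18759) = sqrt(105) + 10340/18759 = 10340/18759 + sqrt(105)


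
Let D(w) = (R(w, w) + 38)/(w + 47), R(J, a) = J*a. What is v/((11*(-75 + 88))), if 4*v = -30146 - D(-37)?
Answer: -302867/5720 ≈ -52.949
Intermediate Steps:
D(w) = (38 + w**2)/(47 + w) (D(w) = (w*w + 38)/(w + 47) = (w**2 + 38)/(47 + w) = (38 + w**2)/(47 + w))
v = -302867/40 (v = (-30146 - (38 + (-37)**2)/(47 - 37))/4 = (-30146 - (38 + 1369)/10)/4 = (-30146 - 1407/10)/4 = (1/4)*(-302867/10) = -302867/40 ≈ -7571.7)
v/((11*(-75 + 88))) = -302867*1/(11*(-75 + 88))/40 = -302867/(40*(11*13)) = -302867/40/143 = -302867/40*1/143 = -302867/5720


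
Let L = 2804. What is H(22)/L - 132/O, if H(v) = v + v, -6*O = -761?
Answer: -546821/533461 ≈ -1.0250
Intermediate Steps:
O = 761/6 (O = -1/6*(-761) = 761/6 ≈ 126.83)
H(v) = 2*v
H(22)/L - 132/O = (2*22)/2804 - 132/761/6 = 44*(1/2804) - 132*6/761 = 11/701 - 792/761 = -546821/533461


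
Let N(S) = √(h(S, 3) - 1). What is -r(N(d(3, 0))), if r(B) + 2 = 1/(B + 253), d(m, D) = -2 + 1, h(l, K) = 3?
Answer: 127761/64007 + √2/64007 ≈ 1.9961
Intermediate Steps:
d(m, D) = -1
N(S) = √2 (N(S) = √(3 - 1) = √2)
r(B) = -2 + 1/(253 + B) (r(B) = -2 + 1/(B + 253) = -2 + 1/(253 + B))
-r(N(d(3, 0))) = -(-505 - 2*√2)/(253 + √2)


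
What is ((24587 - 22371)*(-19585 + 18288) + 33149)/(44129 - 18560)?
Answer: -315667/2841 ≈ -111.11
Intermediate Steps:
((24587 - 22371)*(-19585 + 18288) + 33149)/(44129 - 18560) = (2216*(-1297) + 33149)/25569 = (-2874152 + 33149)*(1/25569) = -2841003*1/25569 = -315667/2841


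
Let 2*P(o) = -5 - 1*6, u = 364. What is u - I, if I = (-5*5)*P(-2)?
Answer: 453/2 ≈ 226.50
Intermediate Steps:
P(o) = -11/2 (P(o) = (-5 - 1*6)/2 = (-5 - 6)/2 = (1/2)*(-11) = -11/2)
I = 275/2 (I = -5*5*(-11/2) = -25*(-11/2) = 275/2 ≈ 137.50)
u - I = 364 - 1*275/2 = 364 - 275/2 = 453/2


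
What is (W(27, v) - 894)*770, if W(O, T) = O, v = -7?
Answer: -667590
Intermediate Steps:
(W(27, v) - 894)*770 = (27 - 894)*770 = -867*770 = -667590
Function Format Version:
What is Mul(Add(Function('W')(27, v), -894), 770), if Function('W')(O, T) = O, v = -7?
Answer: -667590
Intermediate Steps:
Mul(Add(Function('W')(27, v), -894), 770) = Mul(Add(27, -894), 770) = Mul(-867, 770) = -667590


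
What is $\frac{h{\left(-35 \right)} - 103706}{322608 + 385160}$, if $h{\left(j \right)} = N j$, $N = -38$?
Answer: $- \frac{12797}{88471} \approx -0.14465$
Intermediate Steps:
$h{\left(j \right)} = - 38 j$
$\frac{h{\left(-35 \right)} - 103706}{322608 + 385160} = \frac{\left(-38\right) \left(-35\right) - 103706}{322608 + 385160} = \frac{1330 - 103706}{707768} = \left(-102376\right) \frac{1}{707768} = - \frac{12797}{88471}$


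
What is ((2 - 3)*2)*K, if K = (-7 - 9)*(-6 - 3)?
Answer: -288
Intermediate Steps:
K = 144 (K = -16*(-9) = 144)
((2 - 3)*2)*K = ((2 - 3)*2)*144 = -1*2*144 = -2*144 = -288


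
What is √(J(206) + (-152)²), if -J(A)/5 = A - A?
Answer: 152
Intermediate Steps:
J(A) = 0 (J(A) = -5*(A - A) = -5*0 = 0)
√(J(206) + (-152)²) = √(0 + (-152)²) = √(0 + 23104) = √23104 = 152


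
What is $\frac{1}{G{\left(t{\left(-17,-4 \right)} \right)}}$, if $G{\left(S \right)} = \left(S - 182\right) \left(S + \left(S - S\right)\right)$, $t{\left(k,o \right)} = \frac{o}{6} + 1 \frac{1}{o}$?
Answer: $\frac{144}{24145} \approx 0.005964$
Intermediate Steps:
$t{\left(k,o \right)} = \frac{1}{o} + \frac{o}{6}$ ($t{\left(k,o \right)} = o \frac{1}{6} + \frac{1}{o} = \frac{o}{6} + \frac{1}{o} = \frac{1}{o} + \frac{o}{6}$)
$G{\left(S \right)} = S \left(-182 + S\right)$ ($G{\left(S \right)} = \left(-182 + S\right) \left(S + 0\right) = \left(-182 + S\right) S = S \left(-182 + S\right)$)
$\frac{1}{G{\left(t{\left(-17,-4 \right)} \right)}} = \frac{1}{\left(\frac{1}{-4} + \frac{1}{6} \left(-4\right)\right) \left(-182 + \left(\frac{1}{-4} + \frac{1}{6} \left(-4\right)\right)\right)} = \frac{1}{\left(- \frac{1}{4} - \frac{2}{3}\right) \left(-182 - \frac{11}{12}\right)} = \frac{1}{\left(- \frac{11}{12}\right) \left(-182 - \frac{11}{12}\right)} = \frac{1}{\left(- \frac{11}{12}\right) \left(- \frac{2195}{12}\right)} = \frac{1}{\frac{24145}{144}} = \frac{144}{24145}$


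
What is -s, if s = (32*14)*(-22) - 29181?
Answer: 39037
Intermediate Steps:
s = -39037 (s = 448*(-22) - 29181 = -9856 - 29181 = -39037)
-s = -1*(-39037) = 39037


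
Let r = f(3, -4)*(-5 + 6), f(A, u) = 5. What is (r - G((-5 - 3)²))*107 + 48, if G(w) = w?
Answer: -6265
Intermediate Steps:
r = 5 (r = 5*(-5 + 6) = 5*1 = 5)
(r - G((-5 - 3)²))*107 + 48 = (5 - (-5 - 3)²)*107 + 48 = (5 - 1*(-8)²)*107 + 48 = (5 - 1*64)*107 + 48 = (5 - 64)*107 + 48 = -59*107 + 48 = -6313 + 48 = -6265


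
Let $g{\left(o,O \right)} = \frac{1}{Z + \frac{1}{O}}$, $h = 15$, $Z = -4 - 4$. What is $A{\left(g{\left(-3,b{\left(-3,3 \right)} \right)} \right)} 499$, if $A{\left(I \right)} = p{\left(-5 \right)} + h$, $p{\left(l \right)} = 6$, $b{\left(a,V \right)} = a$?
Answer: $10479$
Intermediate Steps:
$Z = -8$ ($Z = -4 - 4 = -8$)
$g{\left(o,O \right)} = \frac{1}{-8 + \frac{1}{O}}$
$A{\left(I \right)} = 21$ ($A{\left(I \right)} = 6 + 15 = 21$)
$A{\left(g{\left(-3,b{\left(-3,3 \right)} \right)} \right)} 499 = 21 \cdot 499 = 10479$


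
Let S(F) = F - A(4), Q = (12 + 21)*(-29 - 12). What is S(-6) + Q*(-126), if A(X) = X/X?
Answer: 170471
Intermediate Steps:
A(X) = 1
Q = -1353 (Q = 33*(-41) = -1353)
S(F) = -1 + F (S(F) = F - 1*1 = F - 1 = -1 + F)
S(-6) + Q*(-126) = (-1 - 6) - 1353*(-126) = -7 + 170478 = 170471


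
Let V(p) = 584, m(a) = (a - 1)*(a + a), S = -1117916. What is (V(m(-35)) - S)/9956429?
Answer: 1118500/9956429 ≈ 0.11234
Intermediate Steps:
m(a) = 2*a*(-1 + a) (m(a) = (-1 + a)*(2*a) = 2*a*(-1 + a))
(V(m(-35)) - S)/9956429 = (584 - 1*(-1117916))/9956429 = (584 + 1117916)*(1/9956429) = 1118500*(1/9956429) = 1118500/9956429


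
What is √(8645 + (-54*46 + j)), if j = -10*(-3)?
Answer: √6191 ≈ 78.683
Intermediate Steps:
j = 30
√(8645 + (-54*46 + j)) = √(8645 + (-54*46 + 30)) = √(8645 + (-2484 + 30)) = √(8645 - 2454) = √6191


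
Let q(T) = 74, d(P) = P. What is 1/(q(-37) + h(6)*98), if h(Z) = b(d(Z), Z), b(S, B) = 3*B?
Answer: 1/1838 ≈ 0.00054407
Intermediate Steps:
h(Z) = 3*Z
1/(q(-37) + h(6)*98) = 1/(74 + (3*6)*98) = 1/(74 + 18*98) = 1/(74 + 1764) = 1/1838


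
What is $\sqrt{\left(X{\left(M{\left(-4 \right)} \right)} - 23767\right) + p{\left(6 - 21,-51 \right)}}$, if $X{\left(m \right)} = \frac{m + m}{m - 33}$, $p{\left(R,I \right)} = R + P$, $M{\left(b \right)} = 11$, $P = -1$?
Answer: $2 i \sqrt{5946} \approx 154.22 i$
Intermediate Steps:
$p{\left(R,I \right)} = -1 + R$ ($p{\left(R,I \right)} = R - 1 = -1 + R$)
$X{\left(m \right)} = \frac{2 m}{-33 + m}$
$\sqrt{\left(X{\left(M{\left(-4 \right)} \right)} - 23767\right) + p{\left(6 - 21,-51 \right)}} = \sqrt{\left(2 \cdot 11 \frac{1}{-33 + 11} - 23767\right) + \left(-1 + \left(6 - 21\right)\right)} = \sqrt{\left(2 \cdot 11 \frac{1}{-22} - 23767\right) + \left(-1 + \left(6 - 21\right)\right)} = \sqrt{\left(2 \cdot 11 \left(- \frac{1}{22}\right) - 23767\right) - 16} = \sqrt{\left(-1 - 23767\right) - 16} = \sqrt{-23768 - 16} = \sqrt{-23784} = 2 i \sqrt{5946}$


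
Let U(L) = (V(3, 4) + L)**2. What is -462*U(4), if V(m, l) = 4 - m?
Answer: -11550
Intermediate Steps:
U(L) = (1 + L)**2 (U(L) = ((4 - 1*3) + L)**2 = ((4 - 3) + L)**2 = (1 + L)**2)
-462*U(4) = -462*(1 + 4)**2 = -462*5**2 = -462*25 = -11550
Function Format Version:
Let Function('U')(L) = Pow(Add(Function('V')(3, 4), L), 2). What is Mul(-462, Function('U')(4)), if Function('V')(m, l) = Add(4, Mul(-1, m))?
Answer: -11550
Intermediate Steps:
Function('U')(L) = Pow(Add(1, L), 2) (Function('U')(L) = Pow(Add(Add(4, Mul(-1, 3)), L), 2) = Pow(Add(Add(4, -3), L), 2) = Pow(Add(1, L), 2))
Mul(-462, Function('U')(4)) = Mul(-462, Pow(Add(1, 4), 2)) = Mul(-462, Pow(5, 2)) = Mul(-462, 25) = -11550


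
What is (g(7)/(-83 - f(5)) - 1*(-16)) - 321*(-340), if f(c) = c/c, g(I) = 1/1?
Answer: 9169103/84 ≈ 1.0916e+5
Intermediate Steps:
g(I) = 1
f(c) = 1
(g(7)/(-83 - f(5)) - 1*(-16)) - 321*(-340) = (1/(-83 - 1*1) - 1*(-16)) - 321*(-340) = (1/(-83 - 1) + 16) + 109140 = (1/(-84) + 16) + 109140 = (1*(-1/84) + 16) + 109140 = (-1/84 + 16) + 109140 = 1343/84 + 109140 = 9169103/84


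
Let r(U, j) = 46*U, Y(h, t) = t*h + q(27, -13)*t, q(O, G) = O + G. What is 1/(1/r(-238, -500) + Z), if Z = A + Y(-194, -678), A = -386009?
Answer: -10948/2889932613 ≈ -3.7883e-6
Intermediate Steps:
q(O, G) = G + O
Y(h, t) = 14*t + h*t (Y(h, t) = t*h + (-13 + 27)*t = h*t + 14*t = 14*t + h*t)
Z = -263969 (Z = -386009 - 678*(14 - 194) = -386009 - 678*(-180) = -386009 + 122040 = -263969)
1/(1/r(-238, -500) + Z) = 1/(1/(46*(-238)) - 263969) = 1/(1/(-10948) - 263969) = 1/(-1/10948 - 263969) = 1/(-2889932613/10948) = -10948/2889932613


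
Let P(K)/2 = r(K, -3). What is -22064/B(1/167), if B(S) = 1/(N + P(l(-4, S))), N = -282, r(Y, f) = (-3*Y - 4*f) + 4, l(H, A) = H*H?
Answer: 7634144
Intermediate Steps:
l(H, A) = H²
r(Y, f) = 4 - 4*f - 3*Y (r(Y, f) = (-4*f - 3*Y) + 4 = 4 - 4*f - 3*Y)
P(K) = 32 - 6*K (P(K) = 2*(4 - 4*(-3) - 3*K) = 2*(4 + 12 - 3*K) = 2*(16 - 3*K) = 32 - 6*K)
B(S) = -1/346 (B(S) = 1/(-282 + (32 - 6*(-4)²)) = 1/(-282 + (32 - 6*16)) = 1/(-282 + (32 - 96)) = 1/(-282 - 64) = 1/(-346) = -1/346)
-22064/B(1/167) = -22064/(-1/346) = -22064*(-346) = 7634144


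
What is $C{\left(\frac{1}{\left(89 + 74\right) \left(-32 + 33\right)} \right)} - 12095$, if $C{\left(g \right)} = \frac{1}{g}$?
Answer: $-11932$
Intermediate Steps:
$C{\left(\frac{1}{\left(89 + 74\right) \left(-32 + 33\right)} \right)} - 12095 = \frac{1}{\frac{1}{\left(89 + 74\right) \left(-32 + 33\right)}} - 12095 = \frac{1}{\frac{1}{163 \cdot 1}} - 12095 = \frac{1}{\frac{1}{163}} - 12095 = 163 - 12095 = -11932$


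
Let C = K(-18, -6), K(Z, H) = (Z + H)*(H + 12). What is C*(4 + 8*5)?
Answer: -6336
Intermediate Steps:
K(Z, H) = (12 + H)*(H + Z) (K(Z, H) = (H + Z)*(12 + H) = (12 + H)*(H + Z))
C = -144 (C = (-6)² + 12*(-6) + 12*(-18) - 6*(-18) = 36 - 72 - 216 + 108 = -144)
C*(4 + 8*5) = -144*(4 + 8*5) = -144*(4 + 40) = -144*44 = -6336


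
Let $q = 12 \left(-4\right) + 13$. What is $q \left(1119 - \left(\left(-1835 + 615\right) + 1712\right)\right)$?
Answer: $-21945$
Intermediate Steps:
$q = -35$ ($q = -48 + 13 = -35$)
$q \left(1119 - \left(\left(-1835 + 615\right) + 1712\right)\right) = - 35 \left(1119 - \left(\left(-1835 + 615\right) + 1712\right)\right) = - 35 \left(1119 - \left(-1220 + 1712\right)\right) = - 35 \left(1119 - 492\right) = \left(-35\right) 627 = -21945$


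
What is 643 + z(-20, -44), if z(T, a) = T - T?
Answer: 643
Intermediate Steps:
z(T, a) = 0
643 + z(-20, -44) = 643 + 0 = 643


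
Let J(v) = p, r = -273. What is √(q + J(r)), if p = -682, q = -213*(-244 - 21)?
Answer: √55763 ≈ 236.14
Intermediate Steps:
q = 56445 (q = -213*(-265) = 56445)
J(v) = -682
√(q + J(r)) = √(56445 - 682) = √55763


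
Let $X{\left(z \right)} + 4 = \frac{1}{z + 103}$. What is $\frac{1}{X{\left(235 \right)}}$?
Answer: $- \frac{338}{1351} \approx -0.25019$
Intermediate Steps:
$X{\left(z \right)} = -4 + \frac{1}{103 + z}$ ($X{\left(z \right)} = -4 + \frac{1}{z + 103} = -4 + \frac{1}{103 + z}$)
$\frac{1}{X{\left(235 \right)}} = \frac{1}{\frac{1}{103 + 235} \left(-411 - 940\right)} = \frac{1}{\frac{1}{338} \left(-411 - 940\right)} = \frac{1}{\frac{1}{338} \left(-1351\right)} = \frac{1}{- \frac{1351}{338}} = - \frac{338}{1351}$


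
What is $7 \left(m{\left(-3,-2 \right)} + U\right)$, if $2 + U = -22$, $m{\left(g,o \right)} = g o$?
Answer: $-126$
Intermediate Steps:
$U = -24$ ($U = -2 - 22 = -24$)
$7 \left(m{\left(-3,-2 \right)} + U\right) = 7 \left(\left(-3\right) \left(-2\right) - 24\right) = 7 \left(6 - 24\right) = 7 \left(-18\right) = -126$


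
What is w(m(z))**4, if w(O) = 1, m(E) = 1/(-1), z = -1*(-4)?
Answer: 1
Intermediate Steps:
z = 4
m(E) = -1
w(m(z))**4 = 1**4 = 1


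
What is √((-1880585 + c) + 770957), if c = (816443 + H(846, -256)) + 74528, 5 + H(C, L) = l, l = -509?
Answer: I*√219171 ≈ 468.16*I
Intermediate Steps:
H(C, L) = -514 (H(C, L) = -5 - 509 = -514)
c = 890457 (c = (816443 - 514) + 74528 = 815929 + 74528 = 890457)
√((-1880585 + c) + 770957) = √((-1880585 + 890457) + 770957) = √(-990128 + 770957) = √(-219171) = I*√219171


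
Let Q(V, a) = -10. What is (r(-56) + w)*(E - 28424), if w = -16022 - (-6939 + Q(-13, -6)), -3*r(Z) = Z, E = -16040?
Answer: 1207775632/3 ≈ 4.0259e+8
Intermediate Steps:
r(Z) = -Z/3
w = -9073 (w = -16022 - (-6939 - 10) = -16022 - 1*(-6949) = -16022 + 6949 = -9073)
(r(-56) + w)*(E - 28424) = (-1/3*(-56) - 9073)*(-16040 - 28424) = (56/3 - 9073)*(-44464) = -27163/3*(-44464) = 1207775632/3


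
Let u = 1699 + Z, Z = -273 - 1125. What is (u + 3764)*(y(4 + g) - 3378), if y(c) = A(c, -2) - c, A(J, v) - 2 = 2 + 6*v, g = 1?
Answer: -13784415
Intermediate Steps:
Z = -1398
A(J, v) = 4 + 6*v (A(J, v) = 2 + (2 + 6*v) = 4 + 6*v)
y(c) = -8 - c (y(c) = (4 + 6*(-2)) - c = (4 - 12) - c = -8 - c)
u = 301 (u = 1699 - 1398 = 301)
(u + 3764)*(y(4 + g) - 3378) = (301 + 3764)*((-8 - (4 + 1)) - 3378) = 4065*((-8 - 1*5) - 3378) = 4065*((-8 - 5) - 3378) = 4065*(-13 - 3378) = 4065*(-3391) = -13784415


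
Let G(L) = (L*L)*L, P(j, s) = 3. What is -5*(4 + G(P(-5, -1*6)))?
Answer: -155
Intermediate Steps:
G(L) = L³ (G(L) = L²*L = L³)
-5*(4 + G(P(-5, -1*6))) = -5*(4 + 3³) = -5*(4 + 27) = -5*31 = -155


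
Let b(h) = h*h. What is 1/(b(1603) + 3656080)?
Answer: 1/6225689 ≈ 1.6062e-7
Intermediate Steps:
b(h) = h²
1/(b(1603) + 3656080) = 1/(1603² + 3656080) = 1/(2569609 + 3656080) = 1/6225689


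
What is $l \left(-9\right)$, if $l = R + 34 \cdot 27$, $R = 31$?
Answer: $-8541$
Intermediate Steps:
$l = 949$ ($l = 31 + 34 \cdot 27 = 31 + 918 = 949$)
$l \left(-9\right) = 949 \left(-9\right) = -8541$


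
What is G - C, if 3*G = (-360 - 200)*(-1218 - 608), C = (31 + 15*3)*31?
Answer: 1015492/3 ≈ 3.3850e+5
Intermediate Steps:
C = 2356 (C = (31 + 45)*31 = 76*31 = 2356)
G = 1022560/3 (G = ((-360 - 200)*(-1218 - 608))/3 = (-560*(-1826))/3 = (⅓)*1022560 = 1022560/3 ≈ 3.4085e+5)
G - C = 1022560/3 - 1*2356 = 1022560/3 - 2356 = 1015492/3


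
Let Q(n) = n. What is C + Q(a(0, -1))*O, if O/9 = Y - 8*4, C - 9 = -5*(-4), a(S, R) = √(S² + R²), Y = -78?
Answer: -961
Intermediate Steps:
a(S, R) = √(R² + S²)
C = 29 (C = 9 - 5*(-4) = 9 + 20 = 29)
O = -990 (O = 9*(-78 - 8*4) = 9*(-78 - 32) = 9*(-110) = -990)
C + Q(a(0, -1))*O = 29 + √((-1)² + 0²)*(-990) = 29 + √(1 + 0)*(-990) = 29 + √1*(-990) = 29 + 1*(-990) = 29 - 990 = -961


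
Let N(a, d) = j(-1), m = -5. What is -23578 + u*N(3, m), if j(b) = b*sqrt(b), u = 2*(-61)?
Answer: -23578 + 122*I ≈ -23578.0 + 122.0*I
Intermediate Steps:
u = -122
j(b) = b**(3/2)
N(a, d) = -I (N(a, d) = (-1)**(3/2) = -I)
-23578 + u*N(3, m) = -23578 - (-122)*I = -23578 + 122*I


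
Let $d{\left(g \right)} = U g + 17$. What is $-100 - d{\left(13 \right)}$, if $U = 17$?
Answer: $-338$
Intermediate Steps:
$d{\left(g \right)} = 17 + 17 g$ ($d{\left(g \right)} = 17 g + 17 = 17 + 17 g$)
$-100 - d{\left(13 \right)} = -100 - \left(17 + 17 \cdot 13\right) = -100 - \left(17 + 221\right) = -100 - 238 = -338$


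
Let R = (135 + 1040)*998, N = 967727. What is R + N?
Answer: 2140377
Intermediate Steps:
R = 1172650 (R = 1175*998 = 1172650)
R + N = 1172650 + 967727 = 2140377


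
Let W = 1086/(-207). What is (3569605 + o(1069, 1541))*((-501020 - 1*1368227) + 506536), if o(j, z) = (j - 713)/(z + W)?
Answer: -515459550164090889/105967 ≈ -4.8643e+12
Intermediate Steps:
W = -362/69 (W = 1086*(-1/207) = -362/69 ≈ -5.2464)
o(j, z) = (-713 + j)/(-362/69 + z) (o(j, z) = (j - 713)/(z - 362/69) = (-713 + j)/(-362/69 + z))
(3569605 + o(1069, 1541))*((-501020 - 1*1368227) + 506536) = (3569605 + 69*(-713 + 1069)/(-362 + 69*1541))*((-501020 - 1*1368227) + 506536) = (3569605 + 69*356/(-362 + 106329))*((-501020 - 1368227) + 506536) = (3569605 + 69*356/105967)*(-1869247 + 506536) = (3569605 + 69*(1/105967)*356)*(-1362711) = (3569605 + 24564/105967)*(-1362711) = (378260357599/105967)*(-1362711) = -515459550164090889/105967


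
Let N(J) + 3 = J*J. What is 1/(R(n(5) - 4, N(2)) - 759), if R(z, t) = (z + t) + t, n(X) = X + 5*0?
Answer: -1/756 ≈ -0.0013228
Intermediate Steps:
n(X) = X (n(X) = X + 0 = X)
N(J) = -3 + J² (N(J) = -3 + J*J = -3 + J²)
R(z, t) = z + 2*t (R(z, t) = (t + z) + t = z + 2*t)
1/(R(n(5) - 4, N(2)) - 759) = 1/(((5 - 4) + 2*(-3 + 2²)) - 759) = 1/((1 + 2*(-3 + 4)) - 759) = 1/((1 + 2*1) - 759) = 1/((1 + 2) - 759) = 1/(3 - 759) = 1/(-756) = -1/756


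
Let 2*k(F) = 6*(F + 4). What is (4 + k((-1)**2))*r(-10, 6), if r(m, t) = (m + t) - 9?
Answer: -247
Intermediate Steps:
r(m, t) = -9 + m + t
k(F) = 12 + 3*F (k(F) = (6*(F + 4))/2 = (6*(4 + F))/2 = (24 + 6*F)/2 = 12 + 3*F)
(4 + k((-1)**2))*r(-10, 6) = (4 + (12 + 3*(-1)**2))*(-9 - 10 + 6) = (4 + (12 + 3*1))*(-13) = (4 + (12 + 3))*(-13) = (4 + 15)*(-13) = 19*(-13) = -247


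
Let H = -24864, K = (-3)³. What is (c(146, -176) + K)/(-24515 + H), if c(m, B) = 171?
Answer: -144/49379 ≈ -0.0029162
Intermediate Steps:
K = -27
(c(146, -176) + K)/(-24515 + H) = (171 - 27)/(-24515 - 24864) = 144/(-49379) = 144*(-1/49379) = -144/49379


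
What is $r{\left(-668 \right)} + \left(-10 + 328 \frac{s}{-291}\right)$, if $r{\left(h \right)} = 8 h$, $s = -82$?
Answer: $- \frac{1531118}{291} \approx -5261.6$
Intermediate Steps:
$r{\left(-668 \right)} + \left(-10 + 328 \frac{s}{-291}\right) = 8 \left(-668\right) - \left(10 - 328 \left(- \frac{82}{-291}\right)\right) = -5344 - \left(10 - 328 \left(\left(-82\right) \left(- \frac{1}{291}\right)\right)\right) = -5344 + \left(-10 + 328 \cdot \frac{82}{291}\right) = -5344 + \left(-10 + \frac{26896}{291}\right) = -5344 + \frac{23986}{291} = - \frac{1531118}{291}$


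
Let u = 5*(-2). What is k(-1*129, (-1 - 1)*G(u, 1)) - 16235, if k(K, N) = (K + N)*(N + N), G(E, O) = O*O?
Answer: -15711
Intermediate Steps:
u = -10
G(E, O) = O²
k(K, N) = 2*N*(K + N) (k(K, N) = (K + N)*(2*N) = 2*N*(K + N))
k(-1*129, (-1 - 1)*G(u, 1)) - 16235 = 2*((-1 - 1)*1²)*(-1*129 + (-1 - 1)*1²) - 16235 = 2*(-2*1)*(-129 - 2*1) - 16235 = 2*(-2)*(-129 - 2) - 16235 = 2*(-2)*(-131) - 16235 = 524 - 16235 = -15711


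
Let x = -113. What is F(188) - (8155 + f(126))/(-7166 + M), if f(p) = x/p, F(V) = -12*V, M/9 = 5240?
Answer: -11369561881/5039244 ≈ -2256.2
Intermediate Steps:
M = 47160 (M = 9*5240 = 47160)
f(p) = -113/p
F(188) - (8155 + f(126))/(-7166 + M) = -12*188 - (8155 - 113/126)/(-7166 + 47160) = -2256 - (8155 - 113*1/126)/39994 = -2256 - (8155 - 113/126)/39994 = -2256 - 1027417/(126*39994) = -2256 - 1*1027417/5039244 = -2256 - 1027417/5039244 = -11369561881/5039244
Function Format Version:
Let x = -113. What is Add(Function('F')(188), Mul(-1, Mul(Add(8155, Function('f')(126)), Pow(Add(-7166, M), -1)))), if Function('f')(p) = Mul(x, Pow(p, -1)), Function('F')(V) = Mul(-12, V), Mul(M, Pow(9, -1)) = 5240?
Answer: Rational(-11369561881, 5039244) ≈ -2256.2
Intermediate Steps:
M = 47160 (M = Mul(9, 5240) = 47160)
Function('f')(p) = Mul(-113, Pow(p, -1))
Add(Function('F')(188), Mul(-1, Mul(Add(8155, Function('f')(126)), Pow(Add(-7166, M), -1)))) = Add(Mul(-12, 188), Mul(-1, Mul(Add(8155, Mul(-113, Pow(126, -1))), Pow(Add(-7166, 47160), -1)))) = Add(-2256, Mul(-1, Mul(Add(8155, Mul(-113, Rational(1, 126))), Pow(39994, -1)))) = Add(-2256, Mul(-1, Mul(Add(8155, Rational(-113, 126)), Rational(1, 39994)))) = Add(-2256, Mul(-1, Mul(Rational(1027417, 126), Rational(1, 39994)))) = Add(-2256, Mul(-1, Rational(1027417, 5039244))) = Add(-2256, Rational(-1027417, 5039244)) = Rational(-11369561881, 5039244)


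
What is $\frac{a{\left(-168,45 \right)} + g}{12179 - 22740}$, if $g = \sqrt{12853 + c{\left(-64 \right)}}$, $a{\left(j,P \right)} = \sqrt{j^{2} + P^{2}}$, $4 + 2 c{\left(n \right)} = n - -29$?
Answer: $- \frac{3 \sqrt{3361}}{10561} - \frac{\sqrt{51334}}{21122} \approx -0.027195$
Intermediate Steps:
$c{\left(n \right)} = \frac{25}{2} + \frac{n}{2}$ ($c{\left(n \right)} = -2 + \frac{n - -29}{2} = -2 + \frac{n + 29}{2} = -2 + \frac{29 + n}{2} = -2 + \left(\frac{29}{2} + \frac{n}{2}\right) = \frac{25}{2} + \frac{n}{2}$)
$a{\left(j,P \right)} = \sqrt{P^{2} + j^{2}}$
$g = \frac{\sqrt{51334}}{2}$ ($g = \sqrt{12853 + \left(\frac{25}{2} + \frac{1}{2} \left(-64\right)\right)} = \sqrt{12853 + \left(\frac{25}{2} - 32\right)} = \sqrt{12853 - \frac{39}{2}} = \sqrt{\frac{25667}{2}} = \frac{\sqrt{51334}}{2} \approx 113.29$)
$\frac{a{\left(-168,45 \right)} + g}{12179 - 22740} = \frac{\sqrt{45^{2} + \left(-168\right)^{2}} + \frac{\sqrt{51334}}{2}}{12179 - 22740} = \frac{\sqrt{2025 + 28224} + \frac{\sqrt{51334}}{2}}{-10561} = \left(\sqrt{30249} + \frac{\sqrt{51334}}{2}\right) \left(- \frac{1}{10561}\right) = \left(3 \sqrt{3361} + \frac{\sqrt{51334}}{2}\right) \left(- \frac{1}{10561}\right) = \left(\frac{\sqrt{51334}}{2} + 3 \sqrt{3361}\right) \left(- \frac{1}{10561}\right) = - \frac{3 \sqrt{3361}}{10561} - \frac{\sqrt{51334}}{21122}$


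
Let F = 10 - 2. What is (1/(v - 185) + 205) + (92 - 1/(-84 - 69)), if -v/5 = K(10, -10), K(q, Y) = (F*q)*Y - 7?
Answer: 174951853/589050 ≈ 297.01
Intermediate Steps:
F = 8
K(q, Y) = -7 + 8*Y*q (K(q, Y) = (8*q)*Y - 7 = 8*Y*q - 7 = -7 + 8*Y*q)
v = 4035 (v = -5*(-7 + 8*(-10)*10) = -5*(-7 - 800) = -5*(-807) = 4035)
(1/(v - 185) + 205) + (92 - 1/(-84 - 69)) = (1/(4035 - 185) + 205) + (92 - 1/(-84 - 69)) = (1/3850 + 205) + (92 - 1/(-153)) = (1/3850 + 205) + (92 - 1*(-1/153)) = 789251/3850 + (92 + 1/153) = 789251/3850 + 14077/153 = 174951853/589050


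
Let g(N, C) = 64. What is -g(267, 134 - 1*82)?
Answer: -64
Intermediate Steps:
-g(267, 134 - 1*82) = -1*64 = -64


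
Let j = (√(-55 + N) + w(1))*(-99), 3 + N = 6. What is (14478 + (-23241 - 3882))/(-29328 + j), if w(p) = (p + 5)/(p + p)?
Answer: 41623125/97572253 - 278190*I*√13/97572253 ≈ 0.42659 - 0.01028*I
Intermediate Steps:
N = 3 (N = -3 + 6 = 3)
w(p) = (5 + p)/(2*p) (w(p) = (5 + p)/((2*p)) = (5 + p)*(1/(2*p)) = (5 + p)/(2*p))
j = -297 - 198*I*√13 (j = (√(-55 + 3) + (½)*(5 + 1)/1)*(-99) = (√(-52) + (½)*1*6)*(-99) = (2*I*√13 + 3)*(-99) = (3 + 2*I*√13)*(-99) = -297 - 198*I*√13 ≈ -297.0 - 713.9*I)
(14478 + (-23241 - 3882))/(-29328 + j) = (14478 + (-23241 - 3882))/(-29328 + (-297 - 198*I*√13)) = (14478 - 27123)/(-29625 - 198*I*√13) = -12645/(-29625 - 198*I*√13)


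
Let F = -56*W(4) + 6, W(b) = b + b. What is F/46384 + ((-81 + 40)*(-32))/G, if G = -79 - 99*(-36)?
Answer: 55643/151640 ≈ 0.36694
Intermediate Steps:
W(b) = 2*b
G = 3485 (G = -79 + 3564 = 3485)
F = -442 (F = -112*4 + 6 = -56*8 + 6 = -448 + 6 = -442)
F/46384 + ((-81 + 40)*(-32))/G = -442/46384 + ((-81 + 40)*(-32))/3485 = -442*1/46384 - 41*(-32)*(1/3485) = -17/1784 + 1312*(1/3485) = -17/1784 + 32/85 = 55643/151640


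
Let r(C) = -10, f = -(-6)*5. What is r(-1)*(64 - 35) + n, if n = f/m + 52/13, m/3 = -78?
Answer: -11159/39 ≈ -286.13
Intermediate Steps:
m = -234 (m = 3*(-78) = -234)
f = 30 (f = -1*(-30) = 30)
n = 151/39 (n = 30/(-234) + 52/13 = 30*(-1/234) + 52*(1/13) = -5/39 + 4 = 151/39 ≈ 3.8718)
r(-1)*(64 - 35) + n = -10*(64 - 35) + 151/39 = -10*29 + 151/39 = -290 + 151/39 = -11159/39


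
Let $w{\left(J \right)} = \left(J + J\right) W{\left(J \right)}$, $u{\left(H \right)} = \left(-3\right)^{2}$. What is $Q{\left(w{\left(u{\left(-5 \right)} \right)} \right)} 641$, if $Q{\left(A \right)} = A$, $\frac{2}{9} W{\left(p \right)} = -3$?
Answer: $-155763$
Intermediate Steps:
$W{\left(p \right)} = - \frac{27}{2}$ ($W{\left(p \right)} = \frac{9}{2} \left(-3\right) = - \frac{27}{2}$)
$u{\left(H \right)} = 9$
$w{\left(J \right)} = - 27 J$ ($w{\left(J \right)} = \left(J + J\right) \left(- \frac{27}{2}\right) = 2 J \left(- \frac{27}{2}\right) = - 27 J$)
$Q{\left(w{\left(u{\left(-5 \right)} \right)} \right)} 641 = \left(-27\right) 9 \cdot 641 = \left(-243\right) 641 = -155763$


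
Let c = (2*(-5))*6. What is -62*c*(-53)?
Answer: -197160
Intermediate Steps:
c = -60 (c = -10*6 = -60)
-62*c*(-53) = -62*(-60)*(-53) = 3720*(-53) = -197160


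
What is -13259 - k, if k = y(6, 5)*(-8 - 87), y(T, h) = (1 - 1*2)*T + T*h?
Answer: -10979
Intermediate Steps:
y(T, h) = -T + T*h (y(T, h) = (1 - 2)*T + T*h = -T + T*h)
k = -2280 (k = (6*(-1 + 5))*(-8 - 87) = (6*4)*(-95) = 24*(-95) = -2280)
-13259 - k = -13259 - 1*(-2280) = -13259 + 2280 = -10979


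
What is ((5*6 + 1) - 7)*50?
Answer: 1200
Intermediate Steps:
((5*6 + 1) - 7)*50 = ((30 + 1) - 7)*50 = (31 - 7)*50 = 24*50 = 1200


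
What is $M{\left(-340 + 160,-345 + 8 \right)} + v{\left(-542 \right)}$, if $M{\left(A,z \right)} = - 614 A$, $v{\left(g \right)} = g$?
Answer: $109978$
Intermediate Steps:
$M{\left(-340 + 160,-345 + 8 \right)} + v{\left(-542 \right)} = - 614 \left(-340 + 160\right) - 542 = \left(-614\right) \left(-180\right) - 542 = 110520 - 542 = 109978$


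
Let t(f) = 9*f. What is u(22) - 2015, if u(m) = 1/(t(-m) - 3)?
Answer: -405016/201 ≈ -2015.0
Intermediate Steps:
u(m) = 1/(-3 - 9*m) (u(m) = 1/(9*(-m) - 3) = 1/(-9*m - 3) = 1/(-3 - 9*m))
u(22) - 2015 = 1/(3*(-1 - 3*22)) - 2015 = 1/(3*(-1 - 66)) - 2015 = (⅓)/(-67) - 2015 = (⅓)*(-1/67) - 2015 = -1/201 - 2015 = -405016/201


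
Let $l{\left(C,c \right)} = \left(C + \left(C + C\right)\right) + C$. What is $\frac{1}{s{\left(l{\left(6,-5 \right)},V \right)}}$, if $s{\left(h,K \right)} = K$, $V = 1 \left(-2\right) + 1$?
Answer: $-1$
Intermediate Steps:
$l{\left(C,c \right)} = 4 C$ ($l{\left(C,c \right)} = \left(C + 2 C\right) + C = 3 C + C = 4 C$)
$V = -1$ ($V = -2 + 1 = -1$)
$\frac{1}{s{\left(l{\left(6,-5 \right)},V \right)}} = \frac{1}{-1} = -1$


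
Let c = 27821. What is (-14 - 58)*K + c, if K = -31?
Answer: 30053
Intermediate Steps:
(-14 - 58)*K + c = (-14 - 58)*(-31) + 27821 = -72*(-31) + 27821 = 2232 + 27821 = 30053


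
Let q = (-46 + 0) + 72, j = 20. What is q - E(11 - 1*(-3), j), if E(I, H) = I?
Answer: 12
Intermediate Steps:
q = 26 (q = -46 + 72 = 26)
q - E(11 - 1*(-3), j) = 26 - (11 - 1*(-3)) = 26 - (11 + 3) = 26 - 1*14 = 26 - 14 = 12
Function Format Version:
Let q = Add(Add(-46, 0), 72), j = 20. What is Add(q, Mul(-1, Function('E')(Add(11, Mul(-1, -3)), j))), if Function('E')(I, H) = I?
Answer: 12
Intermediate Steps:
q = 26 (q = Add(-46, 72) = 26)
Add(q, Mul(-1, Function('E')(Add(11, Mul(-1, -3)), j))) = Add(26, Mul(-1, Add(11, Mul(-1, -3)))) = Add(26, Mul(-1, Add(11, 3))) = Add(26, Mul(-1, 14)) = Add(26, -14) = 12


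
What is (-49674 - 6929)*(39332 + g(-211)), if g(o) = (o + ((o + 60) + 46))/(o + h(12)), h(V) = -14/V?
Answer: -2834198925796/1273 ≈ -2.2264e+9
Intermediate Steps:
g(o) = (106 + 2*o)/(-7/6 + o) (g(o) = (o + ((o + 60) + 46))/(o - 14/12) = (o + ((60 + o) + 46))/(o - 14*1/12) = (o + (106 + o))/(o - 7/6) = (106 + 2*o)/(-7/6 + o))
(-49674 - 6929)*(39332 + g(-211)) = (-49674 - 6929)*(39332 + 12*(53 - 211)/(-7 + 6*(-211))) = -56603*(39332 + 12*(-158)/(-7 - 1266)) = -56603*(39332 + 12*(-158)/(-1273)) = -56603*(39332 + 12*(-1/1273)*(-158)) = -56603*(39332 + 1896/1273) = -56603*50071532/1273 = -2834198925796/1273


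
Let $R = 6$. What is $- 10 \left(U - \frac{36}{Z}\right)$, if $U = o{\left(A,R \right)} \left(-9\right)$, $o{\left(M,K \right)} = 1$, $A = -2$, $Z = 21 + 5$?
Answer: $\frac{1350}{13} \approx 103.85$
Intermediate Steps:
$Z = 26$
$U = -9$ ($U = 1 \left(-9\right) = -9$)
$- 10 \left(U - \frac{36}{Z}\right) = - 10 \left(-9 - \frac{36}{26}\right) = - 10 \left(-9 - \frac{18}{13}\right) = \left(-10\right) \left(- \frac{135}{13}\right) = \frac{1350}{13}$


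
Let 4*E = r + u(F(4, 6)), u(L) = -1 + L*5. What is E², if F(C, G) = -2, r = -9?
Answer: 25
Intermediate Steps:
u(L) = -1 + 5*L
E = -5 (E = (-9 + (-1 + 5*(-2)))/4 = (-9 + (-1 - 10))/4 = (-9 - 11)/4 = (¼)*(-20) = -5)
E² = (-5)² = 25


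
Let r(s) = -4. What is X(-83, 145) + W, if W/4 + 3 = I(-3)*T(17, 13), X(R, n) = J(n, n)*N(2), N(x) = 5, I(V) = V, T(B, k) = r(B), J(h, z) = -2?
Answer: 26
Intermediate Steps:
T(B, k) = -4
X(R, n) = -10 (X(R, n) = -2*5 = -10)
W = 36 (W = -12 + 4*(-3*(-4)) = -12 + 4*12 = -12 + 48 = 36)
X(-83, 145) + W = -10 + 36 = 26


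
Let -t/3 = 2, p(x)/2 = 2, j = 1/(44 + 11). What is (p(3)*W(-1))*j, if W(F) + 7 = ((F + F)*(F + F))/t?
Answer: -92/165 ≈ -0.55758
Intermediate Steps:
j = 1/55 ≈ 0.018182
p(x) = 4 (p(x) = 2*2 = 4)
t = -6 (t = -3*2 = -6)
W(F) = -7 - 2*F²/3 (W(F) = -7 + ((F + F)*(F + F))/(-6) = -7 + ((2*F)*(2*F))*(-⅙) = -7 + (4*F²)*(-⅙) = -7 - 2*F²/3)
(p(3)*W(-1))*j = (4*(-7 - ⅔*(-1)²))*(1/55) = (4*(-7 - ⅔*1))*(1/55) = (4*(-7 - ⅔))*(1/55) = (4*(-23/3))*(1/55) = -92/3*1/55 = -92/165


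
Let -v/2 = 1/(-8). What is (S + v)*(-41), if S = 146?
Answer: -23985/4 ≈ -5996.3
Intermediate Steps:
v = ¼ (v = -2/(-8) = -2*(-⅛) = ¼ ≈ 0.25000)
(S + v)*(-41) = (146 + ¼)*(-41) = (585/4)*(-41) = -23985/4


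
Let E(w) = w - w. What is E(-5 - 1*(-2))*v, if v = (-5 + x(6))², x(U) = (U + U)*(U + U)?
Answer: 0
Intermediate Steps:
x(U) = 4*U² (x(U) = (2*U)*(2*U) = 4*U²)
v = 19321 (v = (-5 + 4*6²)² = (-5 + 4*36)² = (-5 + 144)² = 139² = 19321)
E(w) = 0
E(-5 - 1*(-2))*v = 0*19321 = 0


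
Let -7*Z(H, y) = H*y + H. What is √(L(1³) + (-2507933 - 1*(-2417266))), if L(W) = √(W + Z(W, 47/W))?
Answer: √(-4442683 + 7*I*√287)/7 ≈ 0.0040187 + 301.11*I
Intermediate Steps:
Z(H, y) = -H/7 - H*y/7 (Z(H, y) = -(H*y + H)/7 = -(H + H*y)/7 = -H/7 - H*y/7)
L(W) = √(W - W*(1 + 47/W)/7)
√(L(1³) + (-2507933 - 1*(-2417266))) = √(√(-329 + 42*1³)/7 + (-2507933 - 1*(-2417266))) = √(√(-329 + 42*1)/7 + (-2507933 + 2417266)) = √(√(-329 + 42)/7 - 90667) = √(√(-287)/7 - 90667) = √((I*√287)/7 - 90667) = √(I*√287/7 - 90667) = √(-90667 + I*√287/7)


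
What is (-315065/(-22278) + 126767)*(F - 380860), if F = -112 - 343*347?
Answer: -1412195374487963/22278 ≈ -6.3390e+10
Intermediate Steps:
F = -119133 (F = -112 - 119021 = -119133)
(-315065/(-22278) + 126767)*(F - 380860) = (-315065/(-22278) + 126767)*(-119133 - 380860) = (-315065*(-1/22278) + 126767)*(-499993) = (315065/22278 + 126767)*(-499993) = (2824430291/22278)*(-499993) = -1412195374487963/22278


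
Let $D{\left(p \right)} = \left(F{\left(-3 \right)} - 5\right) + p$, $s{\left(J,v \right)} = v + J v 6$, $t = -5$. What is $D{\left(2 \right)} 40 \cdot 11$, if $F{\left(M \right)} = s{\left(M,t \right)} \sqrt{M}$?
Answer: $-1320 + 37400 i \sqrt{3} \approx -1320.0 + 64779.0 i$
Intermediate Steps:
$s{\left(J,v \right)} = v + 6 J v$
$F{\left(M \right)} = \sqrt{M} \left(-5 - 30 M\right)$ ($F{\left(M \right)} = - 5 \left(1 + 6 M\right) \sqrt{M} = \left(-5 - 30 M\right) \sqrt{M} = \sqrt{M} \left(-5 - 30 M\right)$)
$D{\left(p \right)} = -5 + p + 85 i \sqrt{3}$ ($D{\left(p \right)} = \left(\sqrt{-3} \left(-5 - -90\right) - 5\right) + p = \left(i \sqrt{3} \left(-5 + 90\right) - 5\right) + p = \left(i \sqrt{3} \cdot 85 - 5\right) + p = \left(85 i \sqrt{3} - 5\right) + p = \left(-5 + 85 i \sqrt{3}\right) + p = -5 + p + 85 i \sqrt{3}$)
$D{\left(2 \right)} 40 \cdot 11 = \left(-5 + 2 + 85 i \sqrt{3}\right) 40 \cdot 11 = \left(-3 + 85 i \sqrt{3}\right) 440 = -1320 + 37400 i \sqrt{3}$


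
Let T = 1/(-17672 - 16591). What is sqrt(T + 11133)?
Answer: sqrt(17928148966)/1269 ≈ 105.51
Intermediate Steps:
T = -1/34263 (T = 1/(-34263) = -1/34263 ≈ -2.9186e-5)
sqrt(T + 11133) = sqrt(-1/34263 + 11133) = sqrt(381449978/34263) = sqrt(17928148966)/1269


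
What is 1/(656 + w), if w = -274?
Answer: 1/382 ≈ 0.0026178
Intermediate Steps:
1/(656 + w) = 1/(656 - 274) = 1/382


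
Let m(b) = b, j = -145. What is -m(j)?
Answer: 145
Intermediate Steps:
-m(j) = -1*(-145) = 145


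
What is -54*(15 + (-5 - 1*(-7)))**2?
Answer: -15606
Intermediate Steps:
-54*(15 + (-5 - 1*(-7)))**2 = -54*(15 + (-5 + 7))**2 = -54*(15 + 2)**2 = -54*17**2 = -54*289 = -15606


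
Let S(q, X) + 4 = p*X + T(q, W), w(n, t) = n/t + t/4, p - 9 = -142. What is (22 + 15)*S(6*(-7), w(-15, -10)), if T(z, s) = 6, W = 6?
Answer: 4995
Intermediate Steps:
p = -133 (p = 9 - 142 = -133)
w(n, t) = t/4 + n/t (w(n, t) = n/t + t*(¼) = n/t + t/4 = t/4 + n/t)
S(q, X) = 2 - 133*X (S(q, X) = -4 + (-133*X + 6) = -4 + (6 - 133*X) = 2 - 133*X)
(22 + 15)*S(6*(-7), w(-15, -10)) = (22 + 15)*(2 - 133*((¼)*(-10) - 15/(-10))) = 37*(2 - 133*(-5/2 - 15*(-⅒))) = 37*(2 - 133*(-5/2 + 3/2)) = 37*(2 - 133*(-1)) = 37*(2 + 133) = 37*135 = 4995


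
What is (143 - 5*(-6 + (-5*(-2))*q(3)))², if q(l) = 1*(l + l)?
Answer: 16129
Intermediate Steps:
q(l) = 2*l (q(l) = 1*(2*l) = 2*l)
(143 - 5*(-6 + (-5*(-2))*q(3)))² = (143 - 5*(-6 + (-5*(-2))*(2*3)))² = (143 - 5*(-6 + 10*6))² = (143 - 5*(-6 + 60))² = (143 - 5*54)² = (143 - 270)² = (-127)² = 16129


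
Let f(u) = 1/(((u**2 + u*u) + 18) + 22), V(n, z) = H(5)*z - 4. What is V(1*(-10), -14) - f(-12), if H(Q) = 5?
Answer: -24273/328 ≈ -74.003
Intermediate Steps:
V(n, z) = -4 + 5*z (V(n, z) = 5*z - 4 = -4 + 5*z)
f(u) = 1/(40 + 2*u**2) (f(u) = 1/(((u**2 + u**2) + 18) + 22) = 1/((2*u**2 + 18) + 22) = 1/((18 + 2*u**2) + 22) = 1/(40 + 2*u**2))
V(1*(-10), -14) - f(-12) = (-4 + 5*(-14)) - 1/(2*(20 + (-12)**2)) = (-4 - 70) - 1/(2*(20 + 144)) = -74 - 1/(2*164) = -74 - 1*1/328 = -74 - 1/328 = -24273/328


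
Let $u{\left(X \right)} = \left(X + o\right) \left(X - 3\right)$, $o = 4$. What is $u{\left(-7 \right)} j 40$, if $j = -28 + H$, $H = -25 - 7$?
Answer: $-72000$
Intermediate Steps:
$H = -32$ ($H = -25 - 7 = -32$)
$u{\left(X \right)} = \left(-3 + X\right) \left(4 + X\right)$ ($u{\left(X \right)} = \left(X + 4\right) \left(X - 3\right) = \left(4 + X\right) \left(-3 + X\right) = \left(-3 + X\right) \left(4 + X\right)$)
$j = -60$ ($j = -28 - 32 = -60$)
$u{\left(-7 \right)} j 40 = \left(-12 - 7 + \left(-7\right)^{2}\right) \left(-60\right) 40 = \left(-12 - 7 + 49\right) \left(-60\right) 40 = 30 \left(-60\right) 40 = \left(-1800\right) 40 = -72000$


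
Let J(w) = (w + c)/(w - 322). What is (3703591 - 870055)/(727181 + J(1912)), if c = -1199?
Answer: 4505322240/1156218503 ≈ 3.8966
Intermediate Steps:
J(w) = (-1199 + w)/(-322 + w) (J(w) = (w - 1199)/(w - 322) = (-1199 + w)/(-322 + w))
(3703591 - 870055)/(727181 + J(1912)) = (3703591 - 870055)/(727181 + (-1199 + 1912)/(-322 + 1912)) = 2833536/(727181 + 713/1590) = 2833536/(1156218503/1590) = 2833536*(1590/1156218503) = 4505322240/1156218503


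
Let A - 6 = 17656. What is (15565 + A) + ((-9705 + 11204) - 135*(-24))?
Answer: 37966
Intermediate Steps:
A = 17662 (A = 6 + 17656 = 17662)
(15565 + A) + ((-9705 + 11204) - 135*(-24)) = (15565 + 17662) + ((-9705 + 11204) - 135*(-24)) = 33227 + (1499 + 3240) = 33227 + 4739 = 37966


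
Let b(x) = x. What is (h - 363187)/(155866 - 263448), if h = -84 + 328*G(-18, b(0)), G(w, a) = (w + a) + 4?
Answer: 367863/107582 ≈ 3.4194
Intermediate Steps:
G(w, a) = 4 + a + w (G(w, a) = (a + w) + 4 = 4 + a + w)
h = -4676 (h = -84 + 328*(4 + 0 - 18) = -84 + 328*(-14) = -84 - 4592 = -4676)
(h - 363187)/(155866 - 263448) = (-4676 - 363187)/(155866 - 263448) = -367863/(-107582) = -367863*(-1/107582) = 367863/107582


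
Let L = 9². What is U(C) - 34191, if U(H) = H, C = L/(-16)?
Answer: -547137/16 ≈ -34196.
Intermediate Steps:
L = 81
C = -81/16 (C = 81/(-16) = 81*(-1/16) = -81/16 ≈ -5.0625)
U(C) - 34191 = -81/16 - 34191 = -547137/16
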